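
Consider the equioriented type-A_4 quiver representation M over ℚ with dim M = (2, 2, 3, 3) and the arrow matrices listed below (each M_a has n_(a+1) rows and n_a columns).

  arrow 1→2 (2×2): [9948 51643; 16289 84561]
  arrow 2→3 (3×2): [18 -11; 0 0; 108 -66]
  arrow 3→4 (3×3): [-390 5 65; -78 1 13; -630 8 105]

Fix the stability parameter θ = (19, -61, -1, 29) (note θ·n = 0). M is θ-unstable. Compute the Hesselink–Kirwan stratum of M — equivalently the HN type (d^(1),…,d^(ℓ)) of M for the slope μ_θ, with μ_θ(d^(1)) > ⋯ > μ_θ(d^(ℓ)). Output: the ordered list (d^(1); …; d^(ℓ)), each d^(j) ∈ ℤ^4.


Barcode: M ≅ I[1,2], I[1,3], I[3,4]^2, I[4,4]. HN layers by μ_θ (3 steps, strictly decreasing):
  μ^(1)=29; μ^(2)=-1; μ^(3)=-21

((0, 0, 0, 3); (0, 0, 3, 0); (2, 2, 0, 0))


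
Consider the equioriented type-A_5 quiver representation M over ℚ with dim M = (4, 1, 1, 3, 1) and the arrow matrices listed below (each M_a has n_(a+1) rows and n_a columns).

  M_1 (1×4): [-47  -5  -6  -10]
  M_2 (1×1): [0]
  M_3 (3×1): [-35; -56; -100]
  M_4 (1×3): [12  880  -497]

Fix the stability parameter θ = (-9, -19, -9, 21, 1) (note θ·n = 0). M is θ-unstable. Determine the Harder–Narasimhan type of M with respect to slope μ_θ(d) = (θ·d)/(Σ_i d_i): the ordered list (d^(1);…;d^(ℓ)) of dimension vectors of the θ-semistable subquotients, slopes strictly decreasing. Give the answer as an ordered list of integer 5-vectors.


Via rank(M_{q-1}∘⋯∘M_p): M ≅ I[1,1]^3, I[1,2], I[3,4], I[4,4], I[4,5].
μ_θ-semistable layers: μ^(1)=21; μ^(2)=11; μ^(3)=-9; μ^(4)=-14

((0, 0, 0, 2, 0); (0, 0, 0, 1, 1); (3, 0, 1, 0, 0); (1, 1, 0, 0, 0))


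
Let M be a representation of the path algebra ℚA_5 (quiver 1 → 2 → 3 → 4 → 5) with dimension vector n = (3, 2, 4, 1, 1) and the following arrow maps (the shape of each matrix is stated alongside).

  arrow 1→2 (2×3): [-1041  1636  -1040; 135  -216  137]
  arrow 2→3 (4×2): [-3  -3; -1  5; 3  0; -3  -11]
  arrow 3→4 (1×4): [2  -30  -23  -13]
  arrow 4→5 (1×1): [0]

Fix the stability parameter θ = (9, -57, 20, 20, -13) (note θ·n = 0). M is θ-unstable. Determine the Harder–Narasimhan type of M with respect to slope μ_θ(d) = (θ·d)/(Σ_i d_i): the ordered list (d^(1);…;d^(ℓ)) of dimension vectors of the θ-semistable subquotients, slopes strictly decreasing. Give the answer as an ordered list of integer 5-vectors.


Barcode: M ≅ I[1,1], I[1,3], I[1,4], I[3,3]^2, I[5,5]. HN layers by μ_θ (4 steps, strictly decreasing):
  μ^(1)=20; μ^(2)=9; μ^(3)=-13; μ^(4)=-24

((0, 0, 4, 1, 0); (1, 0, 0, 0, 0); (0, 0, 0, 0, 1); (2, 2, 0, 0, 0))


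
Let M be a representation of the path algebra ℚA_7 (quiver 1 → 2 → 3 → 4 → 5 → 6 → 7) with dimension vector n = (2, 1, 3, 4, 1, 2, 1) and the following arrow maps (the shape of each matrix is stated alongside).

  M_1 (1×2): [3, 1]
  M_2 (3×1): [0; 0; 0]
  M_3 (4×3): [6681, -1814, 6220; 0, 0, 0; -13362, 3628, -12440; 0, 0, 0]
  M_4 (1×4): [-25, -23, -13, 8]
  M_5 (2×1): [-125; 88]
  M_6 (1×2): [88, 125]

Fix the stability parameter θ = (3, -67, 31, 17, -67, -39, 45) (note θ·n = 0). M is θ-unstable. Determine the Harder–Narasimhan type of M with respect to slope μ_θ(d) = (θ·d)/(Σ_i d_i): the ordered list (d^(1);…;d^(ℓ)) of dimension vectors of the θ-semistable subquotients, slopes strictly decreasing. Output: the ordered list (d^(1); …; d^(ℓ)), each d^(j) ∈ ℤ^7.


Interval decomposition of M: I[1,1], I[1,2], I[3,3]^2, I[3,6], I[4,4]^3, I[6,7].
HN type (ℓ=7): μ^(1)=45; μ^(2)=31; μ^(3)=17; μ^(4)=3; μ^(5)=-29/2; μ^(6)=-32; μ^(7)=-39

((0, 0, 0, 0, 0, 0, 1); (0, 0, 2, 0, 0, 0, 0); (0, 0, 0, 3, 0, 0, 0); (1, 0, 0, 0, 0, 0, 0); (0, 0, 1, 1, 1, 1, 0); (1, 1, 0, 0, 0, 0, 0); (0, 0, 0, 0, 0, 1, 0))


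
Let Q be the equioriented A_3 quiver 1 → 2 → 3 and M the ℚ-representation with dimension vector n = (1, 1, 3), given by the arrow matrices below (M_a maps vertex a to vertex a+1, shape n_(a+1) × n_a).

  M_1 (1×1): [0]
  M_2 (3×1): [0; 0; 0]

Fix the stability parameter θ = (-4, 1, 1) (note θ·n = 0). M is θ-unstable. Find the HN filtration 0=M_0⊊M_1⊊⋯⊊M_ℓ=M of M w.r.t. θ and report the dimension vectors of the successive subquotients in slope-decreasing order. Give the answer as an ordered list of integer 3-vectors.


Via rank(M_{q-1}∘⋯∘M_p): M ≅ I[1,1], I[2,2], I[3,3]^3.
μ_θ-semistable layers: μ^(1)=1; μ^(2)=-4

((0, 1, 3); (1, 0, 0))


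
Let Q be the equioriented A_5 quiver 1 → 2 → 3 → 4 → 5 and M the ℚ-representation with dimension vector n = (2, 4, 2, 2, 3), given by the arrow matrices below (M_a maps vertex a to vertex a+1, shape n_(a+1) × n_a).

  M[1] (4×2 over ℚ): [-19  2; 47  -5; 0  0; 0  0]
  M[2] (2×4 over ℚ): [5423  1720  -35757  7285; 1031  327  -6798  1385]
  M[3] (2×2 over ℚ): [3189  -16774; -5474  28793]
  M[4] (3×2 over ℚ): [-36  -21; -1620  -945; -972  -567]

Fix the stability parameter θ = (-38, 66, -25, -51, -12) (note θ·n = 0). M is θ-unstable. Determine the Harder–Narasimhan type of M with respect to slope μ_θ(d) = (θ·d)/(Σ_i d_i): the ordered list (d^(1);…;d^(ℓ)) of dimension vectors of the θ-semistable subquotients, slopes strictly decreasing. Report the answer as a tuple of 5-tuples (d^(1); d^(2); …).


Via rank(M_{q-1}∘⋯∘M_p): M ≅ I[1,4], I[1,5], I[2,2]^2, I[5,5]^2.
μ_θ-semistable layers: μ^(1)=66; μ^(2)=-10/3; μ^(3)=-11/2; μ^(4)=-12; μ^(5)=-38

((0, 2, 0, 0, 0); (0, 1, 1, 1, 0); (0, 1, 1, 1, 1); (0, 0, 0, 0, 2); (2, 0, 0, 0, 0))


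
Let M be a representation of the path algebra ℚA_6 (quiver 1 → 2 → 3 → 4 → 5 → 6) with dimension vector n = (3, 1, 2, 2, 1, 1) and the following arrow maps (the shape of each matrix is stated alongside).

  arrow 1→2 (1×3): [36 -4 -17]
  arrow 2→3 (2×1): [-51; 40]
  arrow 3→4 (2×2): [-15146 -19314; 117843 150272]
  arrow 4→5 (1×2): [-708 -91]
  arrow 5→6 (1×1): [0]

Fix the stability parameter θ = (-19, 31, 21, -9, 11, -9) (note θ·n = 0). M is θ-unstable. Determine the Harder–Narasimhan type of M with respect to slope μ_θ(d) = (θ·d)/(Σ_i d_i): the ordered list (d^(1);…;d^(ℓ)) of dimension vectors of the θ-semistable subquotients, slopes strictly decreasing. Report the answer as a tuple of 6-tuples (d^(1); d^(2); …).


Via rank(M_{q-1}∘⋯∘M_p): M ≅ I[1,1]^2, I[1,5], I[3,4], I[6,6].
μ_θ-semistable layers: μ^(1)=27/2; μ^(2)=6; μ^(3)=-9; μ^(4)=-19

((0, 1, 1, 1, 1, 0); (0, 0, 1, 1, 0, 0); (0, 0, 0, 0, 0, 1); (3, 0, 0, 0, 0, 0))


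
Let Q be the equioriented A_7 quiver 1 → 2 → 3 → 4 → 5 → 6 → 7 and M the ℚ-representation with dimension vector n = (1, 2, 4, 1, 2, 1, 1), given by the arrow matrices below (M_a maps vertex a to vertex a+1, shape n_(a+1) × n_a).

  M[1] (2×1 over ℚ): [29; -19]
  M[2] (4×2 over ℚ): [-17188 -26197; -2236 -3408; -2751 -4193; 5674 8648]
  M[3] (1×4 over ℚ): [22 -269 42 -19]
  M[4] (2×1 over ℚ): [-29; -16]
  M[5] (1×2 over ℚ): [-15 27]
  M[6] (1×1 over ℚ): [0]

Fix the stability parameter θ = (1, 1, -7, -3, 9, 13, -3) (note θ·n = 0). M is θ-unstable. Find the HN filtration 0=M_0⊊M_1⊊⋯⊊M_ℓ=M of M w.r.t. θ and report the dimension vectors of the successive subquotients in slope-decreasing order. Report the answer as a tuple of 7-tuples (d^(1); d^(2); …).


Barcode: M ≅ I[1,3], I[2,3], I[3,3], I[3,6], I[5,5], I[7,7]. HN layers by μ_θ (5 steps, strictly decreasing):
  μ^(1)=13; μ^(2)=9; μ^(3)=-5/3; μ^(4)=-3; μ^(5)=-7

((0, 0, 0, 0, 0, 1, 0); (0, 0, 0, 0, 2, 0, 0); (1, 1, 1, 0, 0, 0, 0); (0, 1, 1, 1, 0, 0, 1); (0, 0, 2, 0, 0, 0, 0))


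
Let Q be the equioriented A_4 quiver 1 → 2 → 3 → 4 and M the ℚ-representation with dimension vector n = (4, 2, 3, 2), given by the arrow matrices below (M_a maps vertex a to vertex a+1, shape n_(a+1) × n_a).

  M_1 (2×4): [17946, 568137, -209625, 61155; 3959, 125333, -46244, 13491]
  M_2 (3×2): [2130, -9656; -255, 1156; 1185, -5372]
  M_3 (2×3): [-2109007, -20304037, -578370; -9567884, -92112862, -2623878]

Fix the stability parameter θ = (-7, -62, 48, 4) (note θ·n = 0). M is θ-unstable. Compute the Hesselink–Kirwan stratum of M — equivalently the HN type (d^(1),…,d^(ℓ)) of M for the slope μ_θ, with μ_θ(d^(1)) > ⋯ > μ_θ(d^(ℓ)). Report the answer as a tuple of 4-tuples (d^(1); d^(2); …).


Via rank(M_{q-1}∘⋯∘M_p): M ≅ I[1,1]^2, I[1,2], I[1,4], I[3,3], I[3,4].
μ_θ-semistable layers: μ^(1)=48; μ^(2)=26; μ^(3)=-7; μ^(4)=-69/2

((0, 0, 1, 0); (0, 0, 2, 2); (2, 0, 0, 0); (2, 2, 0, 0))


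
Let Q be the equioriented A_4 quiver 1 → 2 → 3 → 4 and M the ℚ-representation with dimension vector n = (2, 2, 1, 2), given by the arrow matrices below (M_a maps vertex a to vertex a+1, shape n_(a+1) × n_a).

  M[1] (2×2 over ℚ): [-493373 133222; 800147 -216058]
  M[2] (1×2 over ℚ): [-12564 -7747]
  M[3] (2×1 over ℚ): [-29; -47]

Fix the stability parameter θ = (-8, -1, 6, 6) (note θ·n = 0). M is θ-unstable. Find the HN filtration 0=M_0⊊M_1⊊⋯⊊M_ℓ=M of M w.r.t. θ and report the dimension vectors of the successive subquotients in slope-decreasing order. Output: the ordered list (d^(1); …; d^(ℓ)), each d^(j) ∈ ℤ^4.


Interval decomposition of M: I[1,1], I[1,4], I[2,2], I[4,4].
HN type (ℓ=3): μ^(1)=6; μ^(2)=-1; μ^(3)=-8

((0, 0, 1, 2); (0, 2, 0, 0); (2, 0, 0, 0))


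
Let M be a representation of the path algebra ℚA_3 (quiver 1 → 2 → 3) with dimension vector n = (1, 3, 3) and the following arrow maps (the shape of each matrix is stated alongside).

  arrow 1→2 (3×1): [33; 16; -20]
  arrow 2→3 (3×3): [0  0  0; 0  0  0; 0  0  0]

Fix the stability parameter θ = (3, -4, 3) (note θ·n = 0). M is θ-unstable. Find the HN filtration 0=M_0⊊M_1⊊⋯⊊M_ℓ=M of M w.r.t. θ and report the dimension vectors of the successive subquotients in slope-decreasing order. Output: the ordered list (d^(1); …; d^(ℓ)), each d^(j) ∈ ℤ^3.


Via rank(M_{q-1}∘⋯∘M_p): M ≅ I[1,2], I[2,2]^2, I[3,3]^3.
μ_θ-semistable layers: μ^(1)=3; μ^(2)=-1/2; μ^(3)=-4

((0, 0, 3); (1, 1, 0); (0, 2, 0))


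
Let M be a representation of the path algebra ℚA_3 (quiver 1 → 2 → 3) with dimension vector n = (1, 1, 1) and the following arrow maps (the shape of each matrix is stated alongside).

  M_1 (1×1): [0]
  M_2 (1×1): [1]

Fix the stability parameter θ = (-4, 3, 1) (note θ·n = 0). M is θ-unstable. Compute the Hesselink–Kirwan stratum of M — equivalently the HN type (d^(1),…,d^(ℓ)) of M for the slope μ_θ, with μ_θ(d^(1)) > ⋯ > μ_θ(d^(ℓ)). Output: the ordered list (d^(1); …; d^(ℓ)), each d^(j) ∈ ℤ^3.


Via rank(M_{q-1}∘⋯∘M_p): M ≅ I[1,1], I[2,3].
μ_θ-semistable layers: μ^(1)=2; μ^(2)=-4

((0, 1, 1); (1, 0, 0))


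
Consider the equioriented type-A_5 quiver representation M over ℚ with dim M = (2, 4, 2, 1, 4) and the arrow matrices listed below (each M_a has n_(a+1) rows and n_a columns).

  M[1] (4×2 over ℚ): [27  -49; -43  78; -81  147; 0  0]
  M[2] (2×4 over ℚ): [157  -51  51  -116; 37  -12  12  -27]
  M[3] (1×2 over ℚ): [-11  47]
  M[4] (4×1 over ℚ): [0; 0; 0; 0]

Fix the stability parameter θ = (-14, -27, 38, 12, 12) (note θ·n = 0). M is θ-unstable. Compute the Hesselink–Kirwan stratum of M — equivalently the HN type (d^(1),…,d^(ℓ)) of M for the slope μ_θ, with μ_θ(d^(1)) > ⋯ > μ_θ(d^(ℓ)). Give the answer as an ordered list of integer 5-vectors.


Via rank(M_{q-1}∘⋯∘M_p): M ≅ I[1,3], I[1,4], I[2,2]^2, I[5,5]^4.
μ_θ-semistable layers: μ^(1)=38; μ^(2)=25; μ^(3)=12; μ^(4)=-41/2; μ^(5)=-27

((0, 0, 1, 0, 0); (0, 0, 1, 1, 0); (0, 0, 0, 0, 4); (2, 2, 0, 0, 0); (0, 2, 0, 0, 0))


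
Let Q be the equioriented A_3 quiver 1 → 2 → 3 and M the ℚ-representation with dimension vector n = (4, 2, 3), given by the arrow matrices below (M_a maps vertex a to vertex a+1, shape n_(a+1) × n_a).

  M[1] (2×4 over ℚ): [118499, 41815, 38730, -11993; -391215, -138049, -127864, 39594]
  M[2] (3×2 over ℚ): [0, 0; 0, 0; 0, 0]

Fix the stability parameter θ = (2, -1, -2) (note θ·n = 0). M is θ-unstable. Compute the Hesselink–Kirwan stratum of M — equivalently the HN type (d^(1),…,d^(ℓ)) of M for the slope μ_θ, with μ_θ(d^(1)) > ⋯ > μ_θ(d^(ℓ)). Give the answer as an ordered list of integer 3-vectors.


Interval decomposition of M: I[1,1]^2, I[1,2]^2, I[3,3]^3.
HN type (ℓ=3): μ^(1)=2; μ^(2)=1/2; μ^(3)=-2

((2, 0, 0); (2, 2, 0); (0, 0, 3))


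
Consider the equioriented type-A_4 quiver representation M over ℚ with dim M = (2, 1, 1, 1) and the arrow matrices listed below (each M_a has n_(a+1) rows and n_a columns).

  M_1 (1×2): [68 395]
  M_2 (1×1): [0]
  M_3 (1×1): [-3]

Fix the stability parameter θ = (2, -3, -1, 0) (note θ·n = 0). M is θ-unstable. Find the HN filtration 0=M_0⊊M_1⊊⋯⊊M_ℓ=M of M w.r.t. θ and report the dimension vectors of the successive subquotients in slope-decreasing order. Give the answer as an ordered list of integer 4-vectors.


Interval decomposition of M: I[1,1], I[1,2], I[3,4].
HN type (ℓ=4): μ^(1)=2; μ^(2)=0; μ^(3)=-1/2; μ^(4)=-1

((1, 0, 0, 0); (0, 0, 0, 1); (1, 1, 0, 0); (0, 0, 1, 0))


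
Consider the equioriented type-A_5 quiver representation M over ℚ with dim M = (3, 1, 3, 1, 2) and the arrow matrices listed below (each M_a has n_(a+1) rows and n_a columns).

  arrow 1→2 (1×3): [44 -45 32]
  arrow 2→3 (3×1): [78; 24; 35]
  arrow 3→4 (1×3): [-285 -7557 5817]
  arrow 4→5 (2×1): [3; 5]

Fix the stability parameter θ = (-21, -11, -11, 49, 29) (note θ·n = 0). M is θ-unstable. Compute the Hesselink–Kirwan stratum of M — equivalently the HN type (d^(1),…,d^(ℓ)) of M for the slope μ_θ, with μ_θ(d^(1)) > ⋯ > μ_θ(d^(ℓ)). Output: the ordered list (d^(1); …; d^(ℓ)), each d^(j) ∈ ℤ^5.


Barcode: M ≅ I[1,1]^2, I[1,5], I[3,3]^2, I[5,5]. HN layers by μ_θ (4 steps, strictly decreasing):
  μ^(1)=39; μ^(2)=29; μ^(3)=-11; μ^(4)=-21

((0, 0, 0, 1, 1); (0, 0, 0, 0, 1); (0, 1, 3, 0, 0); (3, 0, 0, 0, 0))


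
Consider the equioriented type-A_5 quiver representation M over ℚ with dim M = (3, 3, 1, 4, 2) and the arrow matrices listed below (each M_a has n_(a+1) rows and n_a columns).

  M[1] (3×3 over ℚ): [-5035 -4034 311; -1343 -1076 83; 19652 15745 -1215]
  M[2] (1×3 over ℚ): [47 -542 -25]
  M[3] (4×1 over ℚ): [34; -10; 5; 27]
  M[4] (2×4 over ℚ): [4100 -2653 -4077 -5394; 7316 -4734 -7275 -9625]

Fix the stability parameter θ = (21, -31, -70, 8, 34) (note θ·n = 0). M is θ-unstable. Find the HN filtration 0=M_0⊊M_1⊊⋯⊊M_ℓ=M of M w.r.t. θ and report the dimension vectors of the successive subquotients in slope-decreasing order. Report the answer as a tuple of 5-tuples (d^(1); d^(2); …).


Via rank(M_{q-1}∘⋯∘M_p): M ≅ I[1,2]^2, I[1,5], I[4,4]^2, I[4,5].
μ_θ-semistable layers: μ^(1)=34; μ^(2)=8; μ^(3)=-5; μ^(4)=-80/3

((0, 0, 0, 0, 2); (0, 0, 0, 4, 0); (2, 2, 0, 0, 0); (1, 1, 1, 0, 0))


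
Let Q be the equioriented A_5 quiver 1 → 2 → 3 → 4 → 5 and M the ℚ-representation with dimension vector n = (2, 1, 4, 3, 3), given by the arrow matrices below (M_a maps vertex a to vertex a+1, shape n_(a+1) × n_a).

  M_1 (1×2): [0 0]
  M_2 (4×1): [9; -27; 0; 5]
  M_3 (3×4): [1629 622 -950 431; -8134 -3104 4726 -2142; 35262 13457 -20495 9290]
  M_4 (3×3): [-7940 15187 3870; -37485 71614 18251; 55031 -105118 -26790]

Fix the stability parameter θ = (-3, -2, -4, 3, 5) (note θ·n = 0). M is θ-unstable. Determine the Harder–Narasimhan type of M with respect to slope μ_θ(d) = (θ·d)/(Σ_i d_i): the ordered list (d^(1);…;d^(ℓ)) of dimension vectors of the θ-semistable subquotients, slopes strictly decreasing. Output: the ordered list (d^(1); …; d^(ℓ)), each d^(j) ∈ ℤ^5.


Interval decomposition of M: I[1,1]^2, I[2,5], I[3,3], I[3,5]^2.
HN type (ℓ=4): μ^(1)=5; μ^(2)=3; μ^(3)=-3; μ^(4)=-4

((0, 0, 0, 0, 3); (0, 0, 0, 3, 0); (2, 1, 1, 0, 0); (0, 0, 3, 0, 0))


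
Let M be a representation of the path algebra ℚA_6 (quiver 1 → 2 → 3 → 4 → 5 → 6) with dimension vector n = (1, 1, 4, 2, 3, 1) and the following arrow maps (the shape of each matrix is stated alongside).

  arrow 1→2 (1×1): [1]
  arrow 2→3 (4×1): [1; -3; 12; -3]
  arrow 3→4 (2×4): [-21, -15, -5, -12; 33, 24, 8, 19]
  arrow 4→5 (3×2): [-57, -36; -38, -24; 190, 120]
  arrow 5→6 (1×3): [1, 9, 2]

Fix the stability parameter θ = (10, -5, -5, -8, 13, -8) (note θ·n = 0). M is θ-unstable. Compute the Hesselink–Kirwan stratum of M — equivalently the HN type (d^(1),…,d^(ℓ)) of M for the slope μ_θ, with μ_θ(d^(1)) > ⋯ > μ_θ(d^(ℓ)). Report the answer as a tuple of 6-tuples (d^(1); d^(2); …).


Interval decomposition of M: I[1,3], I[3,3], I[3,4], I[3,6], I[5,5]^2.
HN type (ℓ=5): μ^(1)=13; μ^(2)=5/2; μ^(3)=0; μ^(4)=-5; μ^(5)=-13/2

((0, 0, 0, 0, 2, 0); (0, 0, 0, 0, 1, 1); (1, 1, 1, 0, 0, 0); (0, 0, 1, 0, 0, 0); (0, 0, 2, 2, 0, 0))


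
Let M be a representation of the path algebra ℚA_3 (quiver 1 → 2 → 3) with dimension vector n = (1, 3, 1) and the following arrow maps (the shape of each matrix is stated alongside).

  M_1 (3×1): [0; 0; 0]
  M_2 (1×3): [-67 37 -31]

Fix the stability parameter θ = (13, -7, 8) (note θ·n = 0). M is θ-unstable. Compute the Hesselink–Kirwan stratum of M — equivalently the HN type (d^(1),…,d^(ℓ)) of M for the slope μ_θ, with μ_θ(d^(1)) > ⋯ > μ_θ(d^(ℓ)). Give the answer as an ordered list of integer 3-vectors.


Barcode: M ≅ I[1,1], I[2,2]^2, I[2,3]. HN layers by μ_θ (3 steps, strictly decreasing):
  μ^(1)=13; μ^(2)=8; μ^(3)=-7

((1, 0, 0); (0, 0, 1); (0, 3, 0))


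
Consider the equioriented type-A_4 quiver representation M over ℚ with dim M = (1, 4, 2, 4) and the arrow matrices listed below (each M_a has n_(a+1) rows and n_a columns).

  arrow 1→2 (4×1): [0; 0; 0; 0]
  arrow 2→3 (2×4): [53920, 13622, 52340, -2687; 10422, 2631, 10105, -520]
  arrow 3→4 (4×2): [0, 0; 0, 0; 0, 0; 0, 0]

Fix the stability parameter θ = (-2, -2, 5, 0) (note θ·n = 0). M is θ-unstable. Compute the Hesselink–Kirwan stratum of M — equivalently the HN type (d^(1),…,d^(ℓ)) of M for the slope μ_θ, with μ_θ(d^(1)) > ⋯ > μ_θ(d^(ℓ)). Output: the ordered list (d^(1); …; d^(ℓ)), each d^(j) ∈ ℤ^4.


Barcode: M ≅ I[1,1], I[2,2]^2, I[2,3]^2, I[4,4]^4. HN layers by μ_θ (3 steps, strictly decreasing):
  μ^(1)=5; μ^(2)=0; μ^(3)=-2

((0, 0, 2, 0); (0, 0, 0, 4); (1, 4, 0, 0))


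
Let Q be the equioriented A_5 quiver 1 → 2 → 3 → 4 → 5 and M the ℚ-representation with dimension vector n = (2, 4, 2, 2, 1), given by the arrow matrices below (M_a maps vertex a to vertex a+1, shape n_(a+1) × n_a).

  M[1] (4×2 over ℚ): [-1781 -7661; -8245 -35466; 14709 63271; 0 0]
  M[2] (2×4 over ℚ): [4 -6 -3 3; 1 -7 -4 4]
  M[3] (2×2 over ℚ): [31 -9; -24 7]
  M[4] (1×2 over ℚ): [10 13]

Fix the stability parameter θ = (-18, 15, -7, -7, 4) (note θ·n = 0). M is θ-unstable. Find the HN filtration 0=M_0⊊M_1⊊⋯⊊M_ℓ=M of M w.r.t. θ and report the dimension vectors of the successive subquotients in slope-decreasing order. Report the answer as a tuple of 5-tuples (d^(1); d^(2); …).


Barcode: M ≅ I[1,4], I[1,5], I[2,2]^2. HN layers by μ_θ (4 steps, strictly decreasing):
  μ^(1)=15; μ^(2)=4; μ^(3)=1/3; μ^(4)=-18

((0, 2, 0, 0, 0); (0, 0, 0, 0, 1); (0, 2, 2, 2, 0); (2, 0, 0, 0, 0))


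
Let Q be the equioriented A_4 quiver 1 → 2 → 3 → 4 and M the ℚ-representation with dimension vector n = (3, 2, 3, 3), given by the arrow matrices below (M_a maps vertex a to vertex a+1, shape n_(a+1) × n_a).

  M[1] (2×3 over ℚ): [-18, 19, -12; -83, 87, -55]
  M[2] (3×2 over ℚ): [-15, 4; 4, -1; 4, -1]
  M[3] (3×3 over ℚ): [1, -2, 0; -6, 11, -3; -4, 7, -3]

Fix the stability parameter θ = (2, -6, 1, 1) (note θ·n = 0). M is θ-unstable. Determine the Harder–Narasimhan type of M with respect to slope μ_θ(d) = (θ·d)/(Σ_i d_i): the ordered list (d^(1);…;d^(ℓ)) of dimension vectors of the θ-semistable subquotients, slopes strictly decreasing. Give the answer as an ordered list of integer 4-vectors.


Via rank(M_{q-1}∘⋯∘M_p): M ≅ I[1,1], I[1,4]^2, I[3,3], I[4,4].
μ_θ-semistable layers: μ^(1)=2; μ^(2)=1; μ^(3)=-2

((1, 0, 0, 0); (0, 0, 3, 3); (2, 2, 0, 0))


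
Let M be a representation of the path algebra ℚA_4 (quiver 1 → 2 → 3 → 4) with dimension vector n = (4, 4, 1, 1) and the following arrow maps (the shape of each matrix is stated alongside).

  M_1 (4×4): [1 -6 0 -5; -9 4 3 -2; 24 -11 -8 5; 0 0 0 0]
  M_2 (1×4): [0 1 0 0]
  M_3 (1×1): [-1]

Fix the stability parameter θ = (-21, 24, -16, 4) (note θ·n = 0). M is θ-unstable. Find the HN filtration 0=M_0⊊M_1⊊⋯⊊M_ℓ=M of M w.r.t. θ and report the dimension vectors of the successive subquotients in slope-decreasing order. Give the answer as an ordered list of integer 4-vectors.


Barcode: M ≅ I[1,1], I[1,2]^2, I[1,4], I[2,2]. HN layers by μ_θ (3 steps, strictly decreasing):
  μ^(1)=24; μ^(2)=4; μ^(3)=-21

((0, 3, 0, 0); (0, 1, 1, 1); (4, 0, 0, 0))


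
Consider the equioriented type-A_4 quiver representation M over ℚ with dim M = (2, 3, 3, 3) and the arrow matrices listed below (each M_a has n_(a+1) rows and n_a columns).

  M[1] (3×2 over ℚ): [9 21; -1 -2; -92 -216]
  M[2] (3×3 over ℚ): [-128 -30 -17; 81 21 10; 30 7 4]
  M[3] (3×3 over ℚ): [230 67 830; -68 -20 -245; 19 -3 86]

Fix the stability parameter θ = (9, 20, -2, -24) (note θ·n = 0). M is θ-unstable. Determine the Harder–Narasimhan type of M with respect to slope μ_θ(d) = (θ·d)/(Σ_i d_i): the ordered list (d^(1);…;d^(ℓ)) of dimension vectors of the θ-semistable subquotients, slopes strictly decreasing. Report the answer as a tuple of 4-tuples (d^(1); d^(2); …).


Interval decomposition of M: I[1,4]^2, I[2,4].
HN type (ℓ=2): μ^(1)=3/4; μ^(2)=-2

((2, 2, 2, 2); (0, 1, 1, 1))


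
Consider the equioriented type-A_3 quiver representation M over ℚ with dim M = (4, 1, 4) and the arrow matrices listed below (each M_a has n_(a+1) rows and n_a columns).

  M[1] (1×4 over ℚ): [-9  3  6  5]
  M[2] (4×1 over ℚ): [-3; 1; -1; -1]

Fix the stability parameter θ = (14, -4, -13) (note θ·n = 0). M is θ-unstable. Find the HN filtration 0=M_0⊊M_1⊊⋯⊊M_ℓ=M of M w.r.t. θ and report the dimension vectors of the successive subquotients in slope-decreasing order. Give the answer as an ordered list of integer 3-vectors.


Interval decomposition of M: I[1,1]^3, I[1,3], I[3,3]^3.
HN type (ℓ=3): μ^(1)=14; μ^(2)=-1; μ^(3)=-13

((3, 0, 0); (1, 1, 1); (0, 0, 3))


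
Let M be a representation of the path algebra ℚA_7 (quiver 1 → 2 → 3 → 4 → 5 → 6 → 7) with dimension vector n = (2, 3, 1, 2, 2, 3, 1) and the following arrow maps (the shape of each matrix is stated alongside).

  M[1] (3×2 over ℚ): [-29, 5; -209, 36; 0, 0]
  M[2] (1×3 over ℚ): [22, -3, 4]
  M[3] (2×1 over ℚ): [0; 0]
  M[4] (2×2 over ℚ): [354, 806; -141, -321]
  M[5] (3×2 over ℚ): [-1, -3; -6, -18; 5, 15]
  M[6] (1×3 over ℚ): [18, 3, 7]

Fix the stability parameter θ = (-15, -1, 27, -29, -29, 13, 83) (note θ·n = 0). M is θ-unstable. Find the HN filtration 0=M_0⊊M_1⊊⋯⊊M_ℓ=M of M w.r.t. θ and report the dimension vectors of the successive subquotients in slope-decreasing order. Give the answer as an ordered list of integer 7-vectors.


Interval decomposition of M: I[1,2], I[1,3], I[2,2], I[4,5], I[4,7], I[6,6]^2.
HN type (ℓ=6): μ^(1)=83; μ^(2)=27; μ^(3)=13; μ^(4)=-1; μ^(5)=-15; μ^(6)=-29

((0, 0, 0, 0, 0, 0, 1); (0, 0, 1, 0, 0, 0, 0); (0, 0, 0, 0, 0, 3, 0); (0, 3, 0, 0, 0, 0, 0); (2, 0, 0, 0, 0, 0, 0); (0, 0, 0, 2, 2, 0, 0))


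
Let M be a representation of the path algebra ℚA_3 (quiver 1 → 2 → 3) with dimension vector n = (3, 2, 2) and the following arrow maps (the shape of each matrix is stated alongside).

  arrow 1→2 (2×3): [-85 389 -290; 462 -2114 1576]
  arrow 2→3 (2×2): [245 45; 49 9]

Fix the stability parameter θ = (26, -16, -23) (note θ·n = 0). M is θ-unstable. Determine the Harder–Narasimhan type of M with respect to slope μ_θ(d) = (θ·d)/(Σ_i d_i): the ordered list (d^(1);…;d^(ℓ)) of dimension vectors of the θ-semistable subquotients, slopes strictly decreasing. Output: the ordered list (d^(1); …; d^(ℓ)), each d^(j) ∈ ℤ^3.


Barcode: M ≅ I[1,1], I[1,2], I[1,3], I[3,3]. HN layers by μ_θ (4 steps, strictly decreasing):
  μ^(1)=26; μ^(2)=5; μ^(3)=-13/3; μ^(4)=-23

((1, 0, 0); (1, 1, 0); (1, 1, 1); (0, 0, 1))


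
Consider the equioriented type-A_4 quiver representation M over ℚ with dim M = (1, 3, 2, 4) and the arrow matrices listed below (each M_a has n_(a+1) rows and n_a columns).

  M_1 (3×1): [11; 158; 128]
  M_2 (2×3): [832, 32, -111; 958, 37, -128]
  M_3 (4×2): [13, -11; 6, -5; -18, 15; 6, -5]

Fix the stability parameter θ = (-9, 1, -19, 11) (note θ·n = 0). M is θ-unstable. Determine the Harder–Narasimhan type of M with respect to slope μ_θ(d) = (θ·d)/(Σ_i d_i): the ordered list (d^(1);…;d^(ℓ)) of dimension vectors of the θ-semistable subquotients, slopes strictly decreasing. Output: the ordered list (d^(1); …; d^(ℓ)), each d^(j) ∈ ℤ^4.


Barcode: M ≅ I[1,2], I[2,4]^2, I[4,4]^2. HN layers by μ_θ (3 steps, strictly decreasing):
  μ^(1)=11; μ^(2)=1; μ^(3)=-9

((0, 0, 0, 4); (0, 1, 0, 0); (1, 2, 2, 0))


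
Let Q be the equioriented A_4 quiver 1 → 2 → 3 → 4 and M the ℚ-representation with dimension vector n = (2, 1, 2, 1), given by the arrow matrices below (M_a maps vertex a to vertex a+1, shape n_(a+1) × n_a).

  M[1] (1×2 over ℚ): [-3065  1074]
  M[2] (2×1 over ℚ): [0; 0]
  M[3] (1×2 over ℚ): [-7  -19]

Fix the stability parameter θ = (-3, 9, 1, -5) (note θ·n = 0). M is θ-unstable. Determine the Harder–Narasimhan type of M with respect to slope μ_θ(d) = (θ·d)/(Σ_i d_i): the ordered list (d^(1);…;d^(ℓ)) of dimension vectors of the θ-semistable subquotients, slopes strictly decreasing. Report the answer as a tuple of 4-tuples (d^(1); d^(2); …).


Via rank(M_{q-1}∘⋯∘M_p): M ≅ I[1,1], I[1,2], I[3,3], I[3,4].
μ_θ-semistable layers: μ^(1)=9; μ^(2)=1; μ^(3)=-2; μ^(4)=-3

((0, 1, 0, 0); (0, 0, 1, 0); (0, 0, 1, 1); (2, 0, 0, 0))


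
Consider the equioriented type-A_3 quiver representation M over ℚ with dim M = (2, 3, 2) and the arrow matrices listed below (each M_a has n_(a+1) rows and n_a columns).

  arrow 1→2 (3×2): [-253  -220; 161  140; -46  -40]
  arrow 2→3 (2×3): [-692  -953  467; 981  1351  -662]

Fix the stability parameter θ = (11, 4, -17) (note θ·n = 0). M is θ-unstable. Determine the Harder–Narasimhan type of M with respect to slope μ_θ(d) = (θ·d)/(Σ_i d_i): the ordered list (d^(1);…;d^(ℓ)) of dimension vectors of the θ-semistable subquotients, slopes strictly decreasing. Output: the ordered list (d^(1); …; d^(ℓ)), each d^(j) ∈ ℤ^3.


Via rank(M_{q-1}∘⋯∘M_p): M ≅ I[1,1], I[1,3], I[2,2], I[2,3].
μ_θ-semistable layers: μ^(1)=11; μ^(2)=4; μ^(3)=-2/3; μ^(4)=-13/2

((1, 0, 0); (0, 1, 0); (1, 1, 1); (0, 1, 1))


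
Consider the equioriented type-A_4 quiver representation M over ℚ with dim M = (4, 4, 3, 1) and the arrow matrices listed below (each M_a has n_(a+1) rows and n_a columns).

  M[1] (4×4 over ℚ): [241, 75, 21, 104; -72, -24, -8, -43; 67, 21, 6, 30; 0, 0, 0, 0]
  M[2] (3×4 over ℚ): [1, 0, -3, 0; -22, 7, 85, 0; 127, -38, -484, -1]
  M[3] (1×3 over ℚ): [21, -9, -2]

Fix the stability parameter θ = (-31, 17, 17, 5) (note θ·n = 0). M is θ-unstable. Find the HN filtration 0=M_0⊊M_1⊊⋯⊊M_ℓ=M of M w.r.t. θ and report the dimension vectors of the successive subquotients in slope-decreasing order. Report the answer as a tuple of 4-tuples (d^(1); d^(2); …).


Barcode: M ≅ I[1,1], I[1,3]^2, I[1,4], I[2,2]. HN layers by μ_θ (3 steps, strictly decreasing):
  μ^(1)=17; μ^(2)=13; μ^(3)=-31

((0, 3, 2, 0); (0, 1, 1, 1); (4, 0, 0, 0))


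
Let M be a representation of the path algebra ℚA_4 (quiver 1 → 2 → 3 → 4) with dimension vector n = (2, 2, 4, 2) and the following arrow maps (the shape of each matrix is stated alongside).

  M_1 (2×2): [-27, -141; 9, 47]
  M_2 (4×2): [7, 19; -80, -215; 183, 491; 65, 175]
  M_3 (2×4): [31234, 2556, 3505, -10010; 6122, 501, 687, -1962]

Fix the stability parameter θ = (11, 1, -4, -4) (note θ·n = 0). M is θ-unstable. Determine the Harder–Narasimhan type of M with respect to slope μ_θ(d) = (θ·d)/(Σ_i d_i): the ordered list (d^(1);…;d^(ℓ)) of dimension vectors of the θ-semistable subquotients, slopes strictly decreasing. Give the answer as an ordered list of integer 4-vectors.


Barcode: M ≅ I[1,1], I[1,4], I[2,4], I[3,3]^2. HN layers by μ_θ (4 steps, strictly decreasing):
  μ^(1)=11; μ^(2)=1; μ^(3)=-7/3; μ^(4)=-4

((1, 0, 0, 0); (1, 1, 1, 1); (0, 1, 1, 1); (0, 0, 2, 0))


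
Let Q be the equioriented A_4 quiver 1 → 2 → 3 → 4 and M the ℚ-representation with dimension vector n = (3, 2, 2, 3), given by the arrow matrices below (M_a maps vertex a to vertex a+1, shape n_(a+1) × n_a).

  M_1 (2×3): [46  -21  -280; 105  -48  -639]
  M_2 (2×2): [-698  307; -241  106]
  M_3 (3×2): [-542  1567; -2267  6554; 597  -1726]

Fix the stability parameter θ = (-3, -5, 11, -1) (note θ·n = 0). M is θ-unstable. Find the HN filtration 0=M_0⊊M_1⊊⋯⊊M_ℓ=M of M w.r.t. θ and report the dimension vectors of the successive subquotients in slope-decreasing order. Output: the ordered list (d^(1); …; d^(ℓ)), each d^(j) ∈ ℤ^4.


Barcode: M ≅ I[1,1], I[1,4]^2, I[4,4]. HN layers by μ_θ (4 steps, strictly decreasing):
  μ^(1)=5; μ^(2)=-1; μ^(3)=-3; μ^(4)=-4

((0, 0, 2, 2); (0, 0, 0, 1); (1, 0, 0, 0); (2, 2, 0, 0))


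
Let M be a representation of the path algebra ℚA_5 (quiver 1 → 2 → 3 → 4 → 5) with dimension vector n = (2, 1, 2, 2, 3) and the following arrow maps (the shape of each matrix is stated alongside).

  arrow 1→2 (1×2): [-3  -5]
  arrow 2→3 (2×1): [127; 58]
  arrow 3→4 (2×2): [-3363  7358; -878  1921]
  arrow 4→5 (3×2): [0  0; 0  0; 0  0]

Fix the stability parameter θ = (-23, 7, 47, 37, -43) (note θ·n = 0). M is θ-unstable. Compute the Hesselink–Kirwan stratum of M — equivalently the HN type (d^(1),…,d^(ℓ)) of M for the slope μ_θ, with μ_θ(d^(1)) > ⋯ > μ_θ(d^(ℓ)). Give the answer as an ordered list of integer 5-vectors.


Interval decomposition of M: I[1,1], I[1,4], I[3,4], I[5,5]^3.
HN type (ℓ=4): μ^(1)=42; μ^(2)=7; μ^(3)=-23; μ^(4)=-43

((0, 0, 2, 2, 0); (0, 1, 0, 0, 0); (2, 0, 0, 0, 0); (0, 0, 0, 0, 3))


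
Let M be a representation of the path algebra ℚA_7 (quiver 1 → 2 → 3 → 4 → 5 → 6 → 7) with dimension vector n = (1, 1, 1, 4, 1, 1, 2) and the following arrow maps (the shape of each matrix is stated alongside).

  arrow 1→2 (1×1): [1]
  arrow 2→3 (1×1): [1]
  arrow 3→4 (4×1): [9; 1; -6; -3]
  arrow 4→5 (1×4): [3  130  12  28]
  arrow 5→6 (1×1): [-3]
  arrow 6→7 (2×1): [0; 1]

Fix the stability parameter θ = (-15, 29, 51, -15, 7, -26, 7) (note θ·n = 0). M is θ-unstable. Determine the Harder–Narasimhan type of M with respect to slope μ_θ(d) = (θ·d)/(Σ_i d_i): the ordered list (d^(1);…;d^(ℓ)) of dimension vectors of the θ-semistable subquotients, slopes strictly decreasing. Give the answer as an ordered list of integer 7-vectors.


Barcode: M ≅ I[1,7], I[4,4]^3, I[7,7]. HN layers by μ_θ (3 steps, strictly decreasing):
  μ^(1)=53/6; μ^(2)=7; μ^(3)=-15

((0, 1, 1, 1, 1, 1, 1); (0, 0, 0, 0, 0, 0, 1); (1, 0, 0, 3, 0, 0, 0))


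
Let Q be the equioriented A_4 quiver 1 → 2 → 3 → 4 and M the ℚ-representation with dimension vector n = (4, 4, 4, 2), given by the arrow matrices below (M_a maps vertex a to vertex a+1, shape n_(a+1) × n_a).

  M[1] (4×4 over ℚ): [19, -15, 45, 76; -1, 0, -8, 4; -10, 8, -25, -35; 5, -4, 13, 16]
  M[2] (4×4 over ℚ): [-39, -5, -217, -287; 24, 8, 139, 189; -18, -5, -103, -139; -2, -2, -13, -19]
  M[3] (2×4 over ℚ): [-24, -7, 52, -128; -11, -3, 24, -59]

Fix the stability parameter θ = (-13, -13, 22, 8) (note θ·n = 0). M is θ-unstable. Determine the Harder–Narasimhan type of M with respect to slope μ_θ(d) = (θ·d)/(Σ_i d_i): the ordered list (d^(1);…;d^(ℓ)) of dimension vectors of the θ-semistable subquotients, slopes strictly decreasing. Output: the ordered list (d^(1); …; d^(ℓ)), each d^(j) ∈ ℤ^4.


Interval decomposition of M: I[1,2], I[1,3], I[1,4]^2, I[3,3].
HN type (ℓ=3): μ^(1)=22; μ^(2)=15; μ^(3)=-13

((0, 0, 2, 0); (0, 0, 2, 2); (4, 4, 0, 0))


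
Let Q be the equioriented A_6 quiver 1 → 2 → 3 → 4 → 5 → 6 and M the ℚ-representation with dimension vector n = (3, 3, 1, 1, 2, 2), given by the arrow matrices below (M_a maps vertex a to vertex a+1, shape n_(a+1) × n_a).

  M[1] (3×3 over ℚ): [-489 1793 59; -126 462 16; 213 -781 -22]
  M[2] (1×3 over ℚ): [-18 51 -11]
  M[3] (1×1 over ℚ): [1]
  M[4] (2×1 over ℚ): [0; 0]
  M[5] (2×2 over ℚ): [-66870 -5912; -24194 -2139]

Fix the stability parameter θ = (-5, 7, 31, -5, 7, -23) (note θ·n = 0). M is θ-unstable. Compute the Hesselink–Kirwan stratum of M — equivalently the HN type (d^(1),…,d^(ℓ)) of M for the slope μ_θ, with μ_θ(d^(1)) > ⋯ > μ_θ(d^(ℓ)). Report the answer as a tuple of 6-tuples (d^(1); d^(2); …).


Via rank(M_{q-1}∘⋯∘M_p): M ≅ I[1,1], I[1,2], I[1,4], I[2,2], I[5,6]^2.
μ_θ-semistable layers: μ^(1)=13; μ^(2)=7; μ^(3)=-5; μ^(4)=-8

((0, 0, 1, 1, 0, 0); (0, 3, 0, 0, 0, 0); (3, 0, 0, 0, 0, 0); (0, 0, 0, 0, 2, 2))


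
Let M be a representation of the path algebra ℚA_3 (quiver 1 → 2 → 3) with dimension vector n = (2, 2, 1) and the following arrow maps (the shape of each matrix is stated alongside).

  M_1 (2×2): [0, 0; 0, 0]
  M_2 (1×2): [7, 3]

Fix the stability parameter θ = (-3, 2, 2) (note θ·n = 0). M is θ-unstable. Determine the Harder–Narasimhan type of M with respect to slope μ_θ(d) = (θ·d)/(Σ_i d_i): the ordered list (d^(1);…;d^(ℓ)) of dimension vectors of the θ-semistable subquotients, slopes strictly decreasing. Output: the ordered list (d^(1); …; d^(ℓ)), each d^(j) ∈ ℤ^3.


Via rank(M_{q-1}∘⋯∘M_p): M ≅ I[1,1]^2, I[2,2], I[2,3].
μ_θ-semistable layers: μ^(1)=2; μ^(2)=-3

((0, 2, 1); (2, 0, 0))


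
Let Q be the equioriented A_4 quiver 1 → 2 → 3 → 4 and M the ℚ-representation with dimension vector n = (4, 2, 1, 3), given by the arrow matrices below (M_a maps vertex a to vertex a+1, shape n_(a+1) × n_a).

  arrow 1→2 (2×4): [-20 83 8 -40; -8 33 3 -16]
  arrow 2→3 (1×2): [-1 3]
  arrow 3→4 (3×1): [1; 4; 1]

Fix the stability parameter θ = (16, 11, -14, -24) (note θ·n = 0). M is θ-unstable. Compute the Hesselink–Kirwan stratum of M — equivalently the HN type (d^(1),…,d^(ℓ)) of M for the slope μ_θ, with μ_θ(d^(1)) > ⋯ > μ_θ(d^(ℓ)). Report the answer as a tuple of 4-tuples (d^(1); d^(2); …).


Interval decomposition of M: I[1,1]^2, I[1,2], I[1,4], I[4,4]^2.
HN type (ℓ=4): μ^(1)=16; μ^(2)=27/2; μ^(3)=-11/4; μ^(4)=-24

((2, 0, 0, 0); (1, 1, 0, 0); (1, 1, 1, 1); (0, 0, 0, 2))


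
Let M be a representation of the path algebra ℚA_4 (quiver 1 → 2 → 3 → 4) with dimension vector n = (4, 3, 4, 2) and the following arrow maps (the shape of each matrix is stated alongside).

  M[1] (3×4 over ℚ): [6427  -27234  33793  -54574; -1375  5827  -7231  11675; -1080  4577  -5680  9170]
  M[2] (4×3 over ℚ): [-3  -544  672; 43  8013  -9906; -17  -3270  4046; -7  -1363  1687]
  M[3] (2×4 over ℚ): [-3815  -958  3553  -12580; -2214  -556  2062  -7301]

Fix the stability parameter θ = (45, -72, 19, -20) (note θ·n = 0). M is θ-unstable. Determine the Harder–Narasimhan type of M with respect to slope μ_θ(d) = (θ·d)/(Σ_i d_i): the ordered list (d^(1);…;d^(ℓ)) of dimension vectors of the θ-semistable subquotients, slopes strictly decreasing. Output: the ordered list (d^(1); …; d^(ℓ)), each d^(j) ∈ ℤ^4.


Barcode: M ≅ I[1,1], I[1,3], I[1,4]^2, I[3,3]. HN layers by μ_θ (4 steps, strictly decreasing):
  μ^(1)=45; μ^(2)=19; μ^(3)=-1/2; μ^(4)=-27/2

((1, 0, 0, 0); (0, 0, 2, 0); (0, 0, 2, 2); (3, 3, 0, 0))


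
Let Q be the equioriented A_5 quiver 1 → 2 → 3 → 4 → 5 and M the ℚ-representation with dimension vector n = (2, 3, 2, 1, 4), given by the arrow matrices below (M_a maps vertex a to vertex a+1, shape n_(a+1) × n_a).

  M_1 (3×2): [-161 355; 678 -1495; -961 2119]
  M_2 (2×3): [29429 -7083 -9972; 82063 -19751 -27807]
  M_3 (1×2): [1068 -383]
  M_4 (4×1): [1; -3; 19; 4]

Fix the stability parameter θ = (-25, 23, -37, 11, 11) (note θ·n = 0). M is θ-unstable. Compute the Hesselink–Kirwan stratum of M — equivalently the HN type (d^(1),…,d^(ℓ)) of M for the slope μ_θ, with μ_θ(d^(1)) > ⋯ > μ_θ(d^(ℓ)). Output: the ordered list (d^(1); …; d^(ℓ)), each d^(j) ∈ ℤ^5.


Via rank(M_{q-1}∘⋯∘M_p): M ≅ I[1,3], I[1,5], I[2,2], I[5,5]^3.
μ_θ-semistable layers: μ^(1)=23; μ^(2)=11; μ^(3)=-7; μ^(4)=-25

((0, 1, 0, 0, 0); (0, 0, 0, 1, 4); (0, 2, 2, 0, 0); (2, 0, 0, 0, 0))


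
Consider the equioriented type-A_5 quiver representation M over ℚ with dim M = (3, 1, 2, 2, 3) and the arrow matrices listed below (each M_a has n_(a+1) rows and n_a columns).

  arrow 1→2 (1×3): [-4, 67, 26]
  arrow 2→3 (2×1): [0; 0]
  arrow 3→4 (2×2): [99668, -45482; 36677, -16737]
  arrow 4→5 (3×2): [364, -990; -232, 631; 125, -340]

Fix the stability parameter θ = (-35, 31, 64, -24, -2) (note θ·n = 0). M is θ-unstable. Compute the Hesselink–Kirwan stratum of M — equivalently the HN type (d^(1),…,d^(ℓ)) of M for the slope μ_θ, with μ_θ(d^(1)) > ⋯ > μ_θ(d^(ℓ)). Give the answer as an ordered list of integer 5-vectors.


Interval decomposition of M: I[1,1]^2, I[1,2], I[3,5]^2, I[5,5].
HN type (ℓ=4): μ^(1)=31; μ^(2)=38/3; μ^(3)=-2; μ^(4)=-35

((0, 1, 0, 0, 0); (0, 0, 2, 2, 2); (0, 0, 0, 0, 1); (3, 0, 0, 0, 0))


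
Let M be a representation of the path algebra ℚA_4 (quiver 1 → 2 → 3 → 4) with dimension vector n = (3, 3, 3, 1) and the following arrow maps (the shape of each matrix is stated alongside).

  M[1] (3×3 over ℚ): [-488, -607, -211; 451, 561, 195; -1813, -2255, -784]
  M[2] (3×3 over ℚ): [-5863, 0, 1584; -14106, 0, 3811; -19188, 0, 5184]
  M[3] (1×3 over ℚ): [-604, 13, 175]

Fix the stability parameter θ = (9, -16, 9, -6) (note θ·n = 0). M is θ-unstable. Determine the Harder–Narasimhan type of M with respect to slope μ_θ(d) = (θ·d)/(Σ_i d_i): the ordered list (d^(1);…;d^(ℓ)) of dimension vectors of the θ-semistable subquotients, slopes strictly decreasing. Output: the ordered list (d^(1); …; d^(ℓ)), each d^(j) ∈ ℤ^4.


Interval decomposition of M: I[1,2], I[1,3], I[1,4], I[3,3].
HN type (ℓ=3): μ^(1)=9; μ^(2)=3/2; μ^(3)=-7/2

((0, 0, 2, 0); (0, 0, 1, 1); (3, 3, 0, 0))


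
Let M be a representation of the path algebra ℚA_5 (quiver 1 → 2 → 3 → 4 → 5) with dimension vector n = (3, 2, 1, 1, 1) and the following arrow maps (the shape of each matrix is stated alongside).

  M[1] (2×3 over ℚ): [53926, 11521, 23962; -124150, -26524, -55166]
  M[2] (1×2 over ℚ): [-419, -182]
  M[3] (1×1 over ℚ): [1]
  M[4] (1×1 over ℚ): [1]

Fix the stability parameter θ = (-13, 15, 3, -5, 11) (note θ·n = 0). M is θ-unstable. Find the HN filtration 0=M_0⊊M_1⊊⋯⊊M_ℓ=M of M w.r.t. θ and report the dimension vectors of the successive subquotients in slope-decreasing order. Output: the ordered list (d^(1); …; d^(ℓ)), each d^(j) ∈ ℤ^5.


Via rank(M_{q-1}∘⋯∘M_p): M ≅ I[1,1], I[1,2], I[1,5].
μ_θ-semistable layers: μ^(1)=15; μ^(2)=11; μ^(3)=13/3; μ^(4)=-13

((0, 1, 0, 0, 0); (0, 0, 0, 0, 1); (0, 1, 1, 1, 0); (3, 0, 0, 0, 0))


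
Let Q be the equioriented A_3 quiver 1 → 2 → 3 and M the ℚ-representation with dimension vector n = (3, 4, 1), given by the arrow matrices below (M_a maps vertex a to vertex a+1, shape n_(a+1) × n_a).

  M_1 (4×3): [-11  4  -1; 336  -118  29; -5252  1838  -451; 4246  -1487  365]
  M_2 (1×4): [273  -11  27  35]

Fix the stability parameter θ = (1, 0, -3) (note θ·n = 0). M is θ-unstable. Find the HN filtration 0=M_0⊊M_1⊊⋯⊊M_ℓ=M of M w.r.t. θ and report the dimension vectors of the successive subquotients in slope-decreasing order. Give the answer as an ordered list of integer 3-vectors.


Via rank(M_{q-1}∘⋯∘M_p): M ≅ I[1,2]^2, I[1,3], I[2,2].
μ_θ-semistable layers: μ^(1)=1/2; μ^(2)=0; μ^(3)=-2/3

((2, 2, 0); (0, 1, 0); (1, 1, 1))
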